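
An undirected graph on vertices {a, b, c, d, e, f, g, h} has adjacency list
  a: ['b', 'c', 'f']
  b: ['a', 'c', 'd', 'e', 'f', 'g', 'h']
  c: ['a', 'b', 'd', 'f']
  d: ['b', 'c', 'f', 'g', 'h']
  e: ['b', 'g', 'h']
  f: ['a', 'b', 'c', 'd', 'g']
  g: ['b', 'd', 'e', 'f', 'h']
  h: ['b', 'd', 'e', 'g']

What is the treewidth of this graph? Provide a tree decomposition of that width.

Treewidth 3.
One such decomposition:
Bags: B1 = {b, d, f, g}  B2 = {b, d, g, h}  B3 = {b, c, d, f}  B4 = {a, b, c, f}  B5 = {b, e, g, h}
Tree: B1–B2, B1–B3, B3–B4, B2–B5

Each bag holds 4 vertices, so the decomposition has width 3, which upper-bounds the treewidth. For the lower bound, the 4 vertices {b, d, g, h} are pairwise adjacent, and any tree decomposition puts a clique entirely inside one bag — forcing width ≥ 3. The upper and lower bounds meet at 3, so that is the treewidth.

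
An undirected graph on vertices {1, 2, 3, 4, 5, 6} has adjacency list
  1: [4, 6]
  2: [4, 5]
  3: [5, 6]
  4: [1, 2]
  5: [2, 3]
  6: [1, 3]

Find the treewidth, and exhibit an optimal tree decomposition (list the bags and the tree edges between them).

Treewidth 2.
One such decomposition:
Bags: B1 = {1, 2, 4}  B2 = {1, 2, 5}  B3 = {1, 3, 5}  B4 = {1, 3, 6}
Tree: B1–B2, B2–B3, B3–B4

The largest bag has 3 vertices, giving width 2; this decomposition certifies tw(G) ≤ 2. Since 1–4–2–5–3–6–1 is a cycle in G, G is not acyclic. Forests are exactly the graphs of treewidth ≤ 1, so tw(G) ≥ 2. Combining the bounds, tw(G) = 2.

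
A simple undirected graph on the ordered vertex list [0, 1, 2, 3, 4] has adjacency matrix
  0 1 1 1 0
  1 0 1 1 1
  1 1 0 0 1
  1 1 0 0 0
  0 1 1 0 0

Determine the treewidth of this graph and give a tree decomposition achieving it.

The largest bag has 3 vertices, giving width 2; this decomposition certifies tw(G) ≤ 2. Conversely, {0, 1, 2} is a clique of size 3, and the vertices of any clique must share a bag in every tree decomposition; so some bag has ≥ 3 vertices and tw(G) ≥ 2. Therefore the treewidth is 2.

Treewidth 2.
One such decomposition:
Bags: B1 = {0, 1, 2}  B2 = {0, 1, 3}  B3 = {1, 2, 4}
Tree: B1–B2, B1–B3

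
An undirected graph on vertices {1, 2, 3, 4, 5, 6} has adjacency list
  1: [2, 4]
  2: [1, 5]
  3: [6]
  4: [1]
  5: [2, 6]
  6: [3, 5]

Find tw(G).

1

A width-1 tree decomposition is:
Bags: B1 = {1, 4}  B2 = {1, 2}  B3 = {2, 5}  B4 = {5, 6}  B5 = {3, 6}
Tree: B1–B2, B2–B3, B3–B4, B4–B5
The largest bag has 2 vertices, giving width 1; this decomposition certifies tw(G) ≤ 1. G has an edge, so its treewidth is at least 1. The upper and lower bounds meet at 1, so that is the treewidth.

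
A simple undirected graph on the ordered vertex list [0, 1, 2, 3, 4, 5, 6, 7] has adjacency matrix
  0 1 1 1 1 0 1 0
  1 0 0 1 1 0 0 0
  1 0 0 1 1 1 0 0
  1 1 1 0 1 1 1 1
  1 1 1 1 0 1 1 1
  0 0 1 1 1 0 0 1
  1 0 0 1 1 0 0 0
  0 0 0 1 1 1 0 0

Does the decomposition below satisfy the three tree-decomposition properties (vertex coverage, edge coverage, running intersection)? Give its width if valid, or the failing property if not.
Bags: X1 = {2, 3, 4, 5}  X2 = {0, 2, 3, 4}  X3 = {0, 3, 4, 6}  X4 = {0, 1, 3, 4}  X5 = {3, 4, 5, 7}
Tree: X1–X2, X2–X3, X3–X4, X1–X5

Yes; width 3.

Checking the three conditions: (i) the bags cover all of {0, 1, 2, 3, 4, 5, 6, 7}; (ii) for each edge, some bag contains both endpoints; (iii) the bags containing any fixed vertex form a subtree. All hold, so the decomposition is valid with width 4 − 1 = 3.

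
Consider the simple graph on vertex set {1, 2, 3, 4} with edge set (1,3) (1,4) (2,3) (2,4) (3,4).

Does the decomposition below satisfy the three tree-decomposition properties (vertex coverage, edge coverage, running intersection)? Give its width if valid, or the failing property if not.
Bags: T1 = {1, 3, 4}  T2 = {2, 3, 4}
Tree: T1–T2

Yes; width 2.

Every vertex of G appears in some bag (union = {1, 2, 3, 4}); every edge is covered by a bag; and for each vertex v the set of bags containing v is connected in the bag tree. The decomposition is therefore valid. The largest bag has 3 vertices, so the width is 2.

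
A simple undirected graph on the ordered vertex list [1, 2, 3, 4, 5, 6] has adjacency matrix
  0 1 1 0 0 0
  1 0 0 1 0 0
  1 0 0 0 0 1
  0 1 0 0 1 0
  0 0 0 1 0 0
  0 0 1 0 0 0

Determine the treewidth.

1

A width-1 tree decomposition is:
Bags: B1 = {3, 6}  B2 = {1, 3}  B3 = {1, 2}  B4 = {2, 4}  B5 = {4, 5}
Tree: B1–B2, B2–B3, B3–B4, B4–B5
Every bag has size at most 2, so the width is 2 − 1 = 1 and tw(G) ≤ 1. Since G has at least one edge (e.g. 6–3), it is not an edgeless graph, so tw(G) ≥ 1. The upper and lower bounds meet at 1, so that is the treewidth.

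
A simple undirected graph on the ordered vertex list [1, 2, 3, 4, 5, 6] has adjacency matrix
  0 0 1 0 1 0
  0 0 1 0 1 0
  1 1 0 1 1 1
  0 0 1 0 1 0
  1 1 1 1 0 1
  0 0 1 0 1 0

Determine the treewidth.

2

A width-2 tree decomposition is:
Bags: B1 = {3, 5, 6}  B2 = {2, 3, 5}  B3 = {1, 3, 5}  B4 = {3, 4, 5}
Tree: B1–B2, B1–B3, B1–B4
Each bag holds 3 vertices, so the decomposition has width 2, which upper-bounds the treewidth. On the other hand G contains the 3-clique {1, 3, 5}. A clique must lie in a single bag of any decomposition, so no decomposition can have width below 2. Therefore the treewidth is 2.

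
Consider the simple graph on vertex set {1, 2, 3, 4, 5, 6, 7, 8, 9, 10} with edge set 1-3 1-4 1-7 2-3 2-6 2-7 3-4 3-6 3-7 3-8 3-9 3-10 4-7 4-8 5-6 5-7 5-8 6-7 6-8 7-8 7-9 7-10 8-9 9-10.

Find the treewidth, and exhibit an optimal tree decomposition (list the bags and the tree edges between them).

Every bag has size at most 4, so the width is 4 − 1 = 3 and tw(G) ≤ 3. Conversely, {3, 7, 8, 9} is a clique of size 4, and the vertices of any clique must share a bag in every tree decomposition; so some bag has ≥ 4 vertices and tw(G) ≥ 3. Therefore the treewidth is 3.

Treewidth 3.
One such decomposition:
Bags: B1 = {3, 4, 7, 8}  B2 = {3, 7, 8, 9}  B3 = {3, 7, 9, 10}  B4 = {3, 6, 7, 8}  B5 = {2, 3, 6, 7}  B6 = {1, 3, 4, 7}  B7 = {5, 6, 7, 8}
Tree: B1–B2, B2–B3, B1–B4, B4–B5, B1–B6, B4–B7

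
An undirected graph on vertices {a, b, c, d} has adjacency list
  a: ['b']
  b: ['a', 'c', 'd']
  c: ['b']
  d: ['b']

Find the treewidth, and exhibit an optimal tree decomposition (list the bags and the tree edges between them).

Treewidth 1.
One optimal decomposition is:
Bags: B1 = {b, d}  B2 = {b, c}  B3 = {a, b}
Tree: B1–B2, B2–B3

The largest bag has 2 vertices, giving width 1; this decomposition certifies tw(G) ≤ 1. G has an edge, so its treewidth is at least 1. Hence tw(G) = 1 exactly.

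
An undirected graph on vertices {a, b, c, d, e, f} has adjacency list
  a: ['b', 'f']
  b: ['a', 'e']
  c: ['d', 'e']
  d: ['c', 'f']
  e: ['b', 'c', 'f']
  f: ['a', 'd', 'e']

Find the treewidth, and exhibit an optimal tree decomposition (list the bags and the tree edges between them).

Treewidth 2.
One such decomposition:
Bags: B1 = {a, b, f}  B2 = {b, e, f}  B3 = {d, e, f}  B4 = {c, d, e}
Tree: B1–B2, B2–B3, B3–B4

Every bag has size at most 3, so the width is 3 − 1 = 2 and tw(G) ≤ 2. For the lower bound, G contains the cycle a–b–e–f–a, so G is not a forest; only forests have treewidth ≤ 1, hence tw(G) ≥ 2. Combining the bounds, tw(G) = 2.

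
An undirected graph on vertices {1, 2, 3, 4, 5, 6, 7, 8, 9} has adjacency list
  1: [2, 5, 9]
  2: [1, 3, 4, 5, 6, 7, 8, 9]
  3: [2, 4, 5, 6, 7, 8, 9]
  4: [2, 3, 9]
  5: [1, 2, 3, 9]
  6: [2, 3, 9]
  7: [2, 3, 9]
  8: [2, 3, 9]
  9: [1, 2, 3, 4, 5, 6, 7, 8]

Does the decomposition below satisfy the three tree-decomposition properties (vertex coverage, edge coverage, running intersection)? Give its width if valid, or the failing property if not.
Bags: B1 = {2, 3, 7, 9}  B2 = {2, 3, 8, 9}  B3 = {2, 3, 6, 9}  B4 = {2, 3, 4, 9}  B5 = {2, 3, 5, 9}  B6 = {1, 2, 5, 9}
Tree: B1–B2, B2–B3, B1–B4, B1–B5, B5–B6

Yes; width 3.

Vertex coverage: the bags together contain {1, 2, 3, 4, 5, 6, 7, 8, 9}, the full vertex set. Edge coverage: each edge of G has both endpoints in at least one bag. Running intersection: for every vertex, the bags containing it form a connected subtree. All three properties hold, so this is a valid tree decomposition of width max|bag| − 1 = 3, and hence tw(G) ≤ 3.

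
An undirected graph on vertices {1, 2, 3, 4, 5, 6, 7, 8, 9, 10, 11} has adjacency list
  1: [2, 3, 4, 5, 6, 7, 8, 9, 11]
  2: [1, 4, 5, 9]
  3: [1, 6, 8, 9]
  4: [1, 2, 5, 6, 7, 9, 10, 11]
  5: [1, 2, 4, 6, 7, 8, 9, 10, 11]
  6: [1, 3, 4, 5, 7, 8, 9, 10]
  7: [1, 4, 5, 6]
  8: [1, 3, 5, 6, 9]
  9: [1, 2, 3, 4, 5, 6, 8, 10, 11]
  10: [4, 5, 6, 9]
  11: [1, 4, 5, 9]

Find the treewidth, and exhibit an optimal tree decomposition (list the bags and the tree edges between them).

The largest bag has 5 vertices, giving width 4; this decomposition certifies tw(G) ≤ 4. On the other hand G contains the 5-clique {1, 3, 6, 8, 9}. A clique must lie in a single bag of any decomposition, so no decomposition can have width below 4. Combining the bounds, tw(G) = 4.

Treewidth 4.
Bags: B1 = {1, 4, 5, 6, 7}  B2 = {1, 4, 5, 6, 9}  B3 = {1, 4, 5, 9, 11}  B4 = {4, 5, 6, 9, 10}  B5 = {1, 5, 6, 8, 9}  B6 = {1, 3, 6, 8, 9}  B7 = {1, 2, 4, 5, 9}
Tree: B1–B2, B2–B3, B2–B4, B2–B5, B5–B6, B3–B7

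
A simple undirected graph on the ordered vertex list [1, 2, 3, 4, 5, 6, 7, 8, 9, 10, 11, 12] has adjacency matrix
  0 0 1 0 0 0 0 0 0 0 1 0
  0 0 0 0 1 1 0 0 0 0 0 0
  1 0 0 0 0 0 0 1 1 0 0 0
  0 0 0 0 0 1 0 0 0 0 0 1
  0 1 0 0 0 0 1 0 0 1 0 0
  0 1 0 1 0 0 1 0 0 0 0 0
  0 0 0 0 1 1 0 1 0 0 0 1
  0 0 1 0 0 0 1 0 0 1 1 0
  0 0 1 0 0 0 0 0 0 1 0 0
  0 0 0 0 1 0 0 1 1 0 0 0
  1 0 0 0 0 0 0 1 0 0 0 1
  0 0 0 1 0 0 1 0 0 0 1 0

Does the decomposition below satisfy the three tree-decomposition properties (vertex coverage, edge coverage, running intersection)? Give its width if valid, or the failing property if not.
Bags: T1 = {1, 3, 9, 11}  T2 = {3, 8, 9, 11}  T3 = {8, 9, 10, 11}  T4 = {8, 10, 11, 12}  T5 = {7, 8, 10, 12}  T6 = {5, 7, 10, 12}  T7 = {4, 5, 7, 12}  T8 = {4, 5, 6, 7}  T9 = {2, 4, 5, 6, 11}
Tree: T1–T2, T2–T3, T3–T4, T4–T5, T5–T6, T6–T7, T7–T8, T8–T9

A tree decomposition must satisfy three properties: every vertex lies in some bag; for every edge, both endpoints lie together in some bag; and for every vertex, the bags containing it form a connected subtree. Here bags containing vertex 11 are not connected in the tree, so the decomposition is invalid.

No — bags containing vertex 11 are not connected in the tree.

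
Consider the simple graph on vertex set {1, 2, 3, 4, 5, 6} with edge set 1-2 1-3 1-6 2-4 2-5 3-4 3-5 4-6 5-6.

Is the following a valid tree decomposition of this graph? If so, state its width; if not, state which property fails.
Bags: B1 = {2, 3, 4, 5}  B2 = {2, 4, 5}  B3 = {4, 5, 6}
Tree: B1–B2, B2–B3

A tree decomposition must satisfy three properties: every vertex lies in some bag; for every edge, both endpoints lie together in some bag; and for every vertex, the bags containing it form a connected subtree. Here vertex 1 appears in no bag, so the decomposition is invalid.

No — vertex 1 appears in no bag.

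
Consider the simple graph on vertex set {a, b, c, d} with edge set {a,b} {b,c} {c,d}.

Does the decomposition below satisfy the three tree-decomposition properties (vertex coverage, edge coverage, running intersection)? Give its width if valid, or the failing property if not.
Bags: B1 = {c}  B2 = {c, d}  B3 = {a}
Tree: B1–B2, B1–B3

No — vertex b appears in no bag.

A tree decomposition must satisfy three properties: every vertex lies in some bag; for every edge, both endpoints lie together in some bag; and for every vertex, the bags containing it form a connected subtree. Here vertex b appears in no bag, so the decomposition is invalid.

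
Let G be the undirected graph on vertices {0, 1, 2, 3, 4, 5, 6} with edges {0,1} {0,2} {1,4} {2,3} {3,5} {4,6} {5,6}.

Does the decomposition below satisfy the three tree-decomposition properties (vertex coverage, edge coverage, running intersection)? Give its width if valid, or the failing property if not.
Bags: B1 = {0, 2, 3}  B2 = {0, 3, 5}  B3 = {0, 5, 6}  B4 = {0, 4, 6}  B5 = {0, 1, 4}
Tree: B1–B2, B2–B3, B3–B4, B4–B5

Yes; width 2.

Checking the three conditions: (i) the bags cover all of {0, 1, 2, 3, 4, 5, 6}; (ii) for each edge, some bag contains both endpoints; (iii) the bags containing any fixed vertex form a subtree. All hold, so the decomposition is valid with width 3 − 1 = 2.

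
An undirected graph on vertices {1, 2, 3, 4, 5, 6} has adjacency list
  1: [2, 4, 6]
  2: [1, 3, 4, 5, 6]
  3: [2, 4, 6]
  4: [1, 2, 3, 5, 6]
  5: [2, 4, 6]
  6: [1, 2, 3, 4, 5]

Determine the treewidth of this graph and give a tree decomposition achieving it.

Each bag holds 4 vertices, so the decomposition has width 3, which upper-bounds the treewidth. On the other hand G contains the 4-clique {1, 2, 4, 6}. A clique must lie in a single bag of any decomposition, so no decomposition can have width below 3. Combining the bounds, tw(G) = 3.

Treewidth 3.
One optimal decomposition is:
Bags: B1 = {2, 4, 5, 6}  B2 = {1, 2, 4, 6}  B3 = {2, 3, 4, 6}
Tree: B1–B2, B2–B3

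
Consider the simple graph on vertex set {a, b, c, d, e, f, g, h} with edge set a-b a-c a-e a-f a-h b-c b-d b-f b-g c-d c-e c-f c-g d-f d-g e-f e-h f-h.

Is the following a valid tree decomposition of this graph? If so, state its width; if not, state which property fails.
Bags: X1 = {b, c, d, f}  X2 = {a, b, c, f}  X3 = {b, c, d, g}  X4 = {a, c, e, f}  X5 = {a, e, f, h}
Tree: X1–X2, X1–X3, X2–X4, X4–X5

Yes; width 3.

Every vertex of G appears in some bag (union = {a, b, c, d, e, f, g, h}); every edge is covered by a bag; and for each vertex v the set of bags containing v is connected in the bag tree. The decomposition is therefore valid. The largest bag has 4 vertices, so the width is 3.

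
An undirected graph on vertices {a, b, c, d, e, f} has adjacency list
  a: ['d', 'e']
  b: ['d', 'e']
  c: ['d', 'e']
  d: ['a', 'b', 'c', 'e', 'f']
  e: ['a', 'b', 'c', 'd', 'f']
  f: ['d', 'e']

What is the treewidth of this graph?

2

A width-2 tree decomposition is:
Bags: B1 = {d, e, f}  B2 = {b, d, e}  B3 = {c, d, e}  B4 = {a, d, e}
Tree: B1–B2, B2–B3, B2–B4
Every bag has size at most 3, so the width is 3 − 1 = 2 and tw(G) ≤ 2. For the lower bound, the 3 vertices {d, e, f} are pairwise adjacent, and any tree decomposition puts a clique entirely inside one bag — forcing width ≥ 2. Hence tw(G) = 2 exactly.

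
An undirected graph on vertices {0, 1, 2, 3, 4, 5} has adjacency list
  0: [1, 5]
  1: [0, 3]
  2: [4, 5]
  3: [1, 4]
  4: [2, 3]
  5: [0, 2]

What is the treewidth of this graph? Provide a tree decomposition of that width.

Each bag holds 3 vertices, so the decomposition has width 2, which upper-bounds the treewidth. The edges 3–1–0–5–2–4–3 form a cycle, so G is not a tree and its treewidth is at least 2. Hence tw(G) = 2 exactly.

Treewidth 2.
Bags: B1 = {0, 1, 3}  B2 = {0, 3, 5}  B3 = {2, 3, 5}  B4 = {2, 3, 4}
Tree: B1–B2, B2–B3, B3–B4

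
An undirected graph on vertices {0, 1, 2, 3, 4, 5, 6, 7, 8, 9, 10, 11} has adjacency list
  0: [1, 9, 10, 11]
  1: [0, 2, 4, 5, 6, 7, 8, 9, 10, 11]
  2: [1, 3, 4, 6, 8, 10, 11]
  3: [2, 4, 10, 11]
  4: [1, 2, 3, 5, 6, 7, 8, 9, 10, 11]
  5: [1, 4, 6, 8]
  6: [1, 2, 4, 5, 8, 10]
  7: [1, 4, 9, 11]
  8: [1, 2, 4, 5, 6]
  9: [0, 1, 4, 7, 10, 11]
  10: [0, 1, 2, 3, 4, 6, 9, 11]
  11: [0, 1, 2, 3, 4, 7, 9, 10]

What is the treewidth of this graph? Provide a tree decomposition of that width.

The largest bag has 5 vertices, giving width 4; this decomposition certifies tw(G) ≤ 4. For the lower bound, the 5 vertices {0, 1, 9, 10, 11} are pairwise adjacent, and any tree decomposition puts a clique entirely inside one bag — forcing width ≥ 4. Combining the bounds, tw(G) = 4.

Treewidth 4.
Bags: B1 = {1, 2, 4, 10, 11}  B2 = {1, 4, 9, 10, 11}  B3 = {1, 2, 4, 6, 10}  B4 = {1, 4, 7, 9, 11}  B5 = {1, 2, 4, 6, 8}  B6 = {1, 4, 5, 6, 8}  B7 = {0, 1, 9, 10, 11}  B8 = {2, 3, 4, 10, 11}
Tree: B1–B2, B1–B3, B2–B4, B3–B5, B5–B6, B2–B7, B1–B8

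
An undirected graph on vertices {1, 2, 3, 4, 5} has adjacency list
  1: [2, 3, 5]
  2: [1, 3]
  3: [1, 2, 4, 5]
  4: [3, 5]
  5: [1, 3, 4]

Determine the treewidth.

A width-2 tree decomposition is:
Bags: B1 = {1, 3, 5}  B2 = {1, 2, 3}  B3 = {3, 4, 5}
Tree: B1–B2, B1–B3
Every bag has size at most 3, so the width is 3 − 1 = 2 and tw(G) ≤ 2. On the other hand G contains the 3-clique {1, 2, 3}. A clique must lie in a single bag of any decomposition, so no decomposition can have width below 2. Hence tw(G) = 2 exactly.

2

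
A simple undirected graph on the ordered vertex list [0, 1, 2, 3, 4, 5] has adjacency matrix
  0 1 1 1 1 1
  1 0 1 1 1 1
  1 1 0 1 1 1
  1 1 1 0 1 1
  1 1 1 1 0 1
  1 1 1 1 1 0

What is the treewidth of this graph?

A width-5 tree decomposition is:
Bags: B1 = {0, 1, 2, 3, 4, 5}
Tree: (single bag)
A single bag containing all 6 vertices is trivially a valid decomposition of width 5. For the lower bound, the 6 vertices {0, 1, 2, 3, 4, 5} are pairwise adjacent, and any tree decomposition puts a clique entirely inside one bag — forcing width ≥ 5. The upper and lower bounds meet at 5, so that is the treewidth.

5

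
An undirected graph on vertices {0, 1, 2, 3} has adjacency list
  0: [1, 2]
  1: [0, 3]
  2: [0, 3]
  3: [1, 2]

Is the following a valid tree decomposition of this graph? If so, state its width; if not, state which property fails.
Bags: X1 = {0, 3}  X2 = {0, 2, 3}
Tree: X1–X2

No — vertex 1 appears in no bag.

A tree decomposition must satisfy three properties: every vertex lies in some bag; for every edge, both endpoints lie together in some bag; and for every vertex, the bags containing it form a connected subtree. Here vertex 1 appears in no bag, so the decomposition is invalid.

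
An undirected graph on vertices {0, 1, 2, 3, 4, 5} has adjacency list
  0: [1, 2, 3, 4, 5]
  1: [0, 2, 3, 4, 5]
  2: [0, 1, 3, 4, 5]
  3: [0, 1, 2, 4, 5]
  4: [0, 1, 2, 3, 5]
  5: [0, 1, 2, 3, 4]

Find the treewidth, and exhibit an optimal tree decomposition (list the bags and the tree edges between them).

Treewidth 5.
One such decomposition:
Bags: B1 = {0, 1, 2, 3, 4, 5}
Tree: (single bag)

With just one bag of size 6, the width is 6 − 1 = 5, so tw(G) ≤ 5. On the other hand G contains the 6-clique {0, 1, 2, 3, 4, 5}. A clique must lie in a single bag of any decomposition, so no decomposition can have width below 5. Combining the bounds, tw(G) = 5.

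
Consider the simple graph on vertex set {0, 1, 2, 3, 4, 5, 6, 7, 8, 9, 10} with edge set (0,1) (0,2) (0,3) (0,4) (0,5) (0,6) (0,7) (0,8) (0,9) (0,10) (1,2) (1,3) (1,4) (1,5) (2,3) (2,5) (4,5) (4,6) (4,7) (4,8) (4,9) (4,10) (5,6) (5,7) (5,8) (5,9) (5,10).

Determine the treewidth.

3

A width-3 tree decomposition is:
Bags: B1 = {0, 1, 2, 5}  B2 = {0, 1, 4, 5}  B3 = {0, 4, 5, 8}  B4 = {0, 4, 5, 6}  B5 = {0, 4, 5, 7}  B6 = {0, 4, 5, 9}  B7 = {0, 4, 5, 10}  B8 = {0, 1, 2, 3}
Tree: B1–B2, B2–B3, B3–B4, B3–B5, B4–B6, B2–B7, B1–B8
Each bag holds 4 vertices, so the decomposition has width 3, which upper-bounds the treewidth. For the lower bound, the 4 vertices {0, 1, 2, 3} are pairwise adjacent, and any tree decomposition puts a clique entirely inside one bag — forcing width ≥ 3. Hence tw(G) = 3 exactly.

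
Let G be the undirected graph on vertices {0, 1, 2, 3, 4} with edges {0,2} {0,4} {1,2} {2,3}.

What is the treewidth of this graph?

A width-1 tree decomposition is:
Bags: B1 = {1, 2}  B2 = {0, 2}  B3 = {2, 3}  B4 = {0, 4}
Tree: B1–B2, B1–B3, B2–B4
The largest bag has 2 vertices, giving width 1; this decomposition certifies tw(G) ≤ 1. G has an edge, so its treewidth is at least 1. The upper and lower bounds meet at 1, so that is the treewidth.

1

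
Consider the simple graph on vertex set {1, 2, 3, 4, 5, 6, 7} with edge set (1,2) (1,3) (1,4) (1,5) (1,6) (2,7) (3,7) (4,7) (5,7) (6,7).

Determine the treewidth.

2

A width-2 tree decomposition is:
Bags: B1 = {1, 3, 7}  B2 = {1, 6, 7}  B3 = {1, 2, 7}  B4 = {1, 5, 7}  B5 = {1, 4, 7}
Tree: B1–B2, B2–B3, B3–B4, B4–B5
The largest bag has 3 vertices, giving width 2; this decomposition certifies tw(G) ≤ 2. For the lower bound, G contains the cycle 1–3–7–6–1, so G is not a forest; only forests have treewidth ≤ 1, hence tw(G) ≥ 2. Hence tw(G) = 2 exactly.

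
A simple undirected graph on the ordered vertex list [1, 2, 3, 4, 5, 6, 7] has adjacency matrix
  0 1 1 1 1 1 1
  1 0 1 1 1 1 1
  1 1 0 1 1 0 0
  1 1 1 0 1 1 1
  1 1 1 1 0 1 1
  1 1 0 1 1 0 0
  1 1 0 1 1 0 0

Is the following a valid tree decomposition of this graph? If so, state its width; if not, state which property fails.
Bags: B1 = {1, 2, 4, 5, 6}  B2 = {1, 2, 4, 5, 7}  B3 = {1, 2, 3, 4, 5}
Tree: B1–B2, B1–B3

Every vertex of G appears in some bag (union = {1, 2, 3, 4, 5, 6, 7}); every edge is covered by a bag; and for each vertex v the set of bags containing v is connected in the bag tree. The decomposition is therefore valid. The largest bag has 5 vertices, so the width is 4.

Yes; width 4.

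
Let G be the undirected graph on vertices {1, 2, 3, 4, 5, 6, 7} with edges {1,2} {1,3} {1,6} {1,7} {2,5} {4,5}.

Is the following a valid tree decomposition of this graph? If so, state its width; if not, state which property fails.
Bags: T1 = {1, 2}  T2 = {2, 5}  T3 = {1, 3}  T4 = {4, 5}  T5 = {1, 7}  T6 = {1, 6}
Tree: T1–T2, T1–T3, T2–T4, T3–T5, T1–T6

Vertex coverage: the bags together contain {1, 2, 3, 4, 5, 6, 7}, the full vertex set. Edge coverage: each edge of G has both endpoints in at least one bag. Running intersection: for every vertex, the bags containing it form a connected subtree. All three properties hold, so this is a valid tree decomposition of width max|bag| − 1 = 1, and hence tw(G) ≤ 1.

Yes; width 1.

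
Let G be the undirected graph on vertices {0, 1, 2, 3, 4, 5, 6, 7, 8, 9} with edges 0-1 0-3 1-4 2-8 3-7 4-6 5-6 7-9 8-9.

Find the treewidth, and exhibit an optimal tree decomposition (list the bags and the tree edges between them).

Treewidth 1.
One optimal decomposition is:
Bags: B1 = {5, 6}  B2 = {4, 6}  B3 = {1, 4}  B4 = {0, 1}  B5 = {0, 3}  B6 = {3, 7}  B7 = {7, 9}  B8 = {8, 9}  B9 = {2, 8}
Tree: B1–B2, B2–B3, B3–B4, B4–B5, B5–B6, B6–B7, B7–B8, B8–B9

Each bag holds 2 vertices, so the decomposition has width 1, which upper-bounds the treewidth. G has an edge, so its treewidth is at least 1. The upper and lower bounds meet at 1, so that is the treewidth.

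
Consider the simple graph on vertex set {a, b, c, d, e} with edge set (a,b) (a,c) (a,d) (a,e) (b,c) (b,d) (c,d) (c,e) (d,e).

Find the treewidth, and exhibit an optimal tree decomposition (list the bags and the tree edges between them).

Treewidth 3.
Bags: B1 = {a, c, d, e}  B2 = {a, b, c, d}
Tree: B1–B2

Every bag has size at most 4, so the width is 4 − 1 = 3 and tw(G) ≤ 3. Conversely, {a, c, d, e} is a clique of size 4, and the vertices of any clique must share a bag in every tree decomposition; so some bag has ≥ 4 vertices and tw(G) ≥ 3. The upper and lower bounds meet at 3, so that is the treewidth.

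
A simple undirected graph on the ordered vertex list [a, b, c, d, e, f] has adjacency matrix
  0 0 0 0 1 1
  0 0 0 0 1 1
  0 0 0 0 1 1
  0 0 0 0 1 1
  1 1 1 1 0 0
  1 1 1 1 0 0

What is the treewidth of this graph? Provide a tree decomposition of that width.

The largest bag has 3 vertices, giving width 2; this decomposition certifies tw(G) ≤ 2. For the lower bound, G contains the cycle c–e–a–f–c, so G is not a forest; only forests have treewidth ≤ 1, hence tw(G) ≥ 2. Hence tw(G) = 2 exactly.

Treewidth 2.
One optimal decomposition is:
Bags: B1 = {c, e, f}  B2 = {a, e, f}  B3 = {d, e, f}  B4 = {b, e, f}
Tree: B1–B2, B2–B3, B3–B4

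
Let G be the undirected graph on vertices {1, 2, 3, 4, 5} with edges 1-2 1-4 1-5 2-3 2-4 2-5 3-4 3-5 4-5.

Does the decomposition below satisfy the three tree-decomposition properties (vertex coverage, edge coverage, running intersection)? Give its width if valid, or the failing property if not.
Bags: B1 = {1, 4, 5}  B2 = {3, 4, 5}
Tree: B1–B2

A tree decomposition must satisfy three properties: every vertex lies in some bag; for every edge, both endpoints lie together in some bag; and for every vertex, the bags containing it form a connected subtree. Here vertex 2 appears in no bag, so the decomposition is invalid.

No — vertex 2 appears in no bag.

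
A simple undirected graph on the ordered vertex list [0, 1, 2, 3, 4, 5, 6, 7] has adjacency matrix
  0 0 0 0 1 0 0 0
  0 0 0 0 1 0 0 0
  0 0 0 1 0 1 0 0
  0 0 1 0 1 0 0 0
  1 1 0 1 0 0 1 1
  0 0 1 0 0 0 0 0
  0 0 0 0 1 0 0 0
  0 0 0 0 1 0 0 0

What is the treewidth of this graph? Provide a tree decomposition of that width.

Every bag has size at most 2, so the width is 2 − 1 = 1 and tw(G) ≤ 1. G has an edge, so its treewidth is at least 1. Hence tw(G) = 1 exactly.

Treewidth 1.
One such decomposition:
Bags: B1 = {1, 4}  B2 = {4, 6}  B3 = {3, 4}  B4 = {2, 3}  B5 = {4, 7}  B6 = {2, 5}  B7 = {0, 4}
Tree: B1–B2, B1–B3, B3–B4, B3–B5, B4–B6, B2–B7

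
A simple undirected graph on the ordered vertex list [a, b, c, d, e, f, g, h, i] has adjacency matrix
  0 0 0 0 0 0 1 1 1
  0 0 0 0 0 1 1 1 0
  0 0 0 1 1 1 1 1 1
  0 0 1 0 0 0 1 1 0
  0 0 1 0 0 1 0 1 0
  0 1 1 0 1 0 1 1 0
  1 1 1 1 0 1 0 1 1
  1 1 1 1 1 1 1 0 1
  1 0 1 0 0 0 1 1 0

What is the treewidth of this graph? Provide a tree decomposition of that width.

Treewidth 3.
One such decomposition:
Bags: B1 = {c, g, h, i}  B2 = {c, f, g, h}  B3 = {b, f, g, h}  B4 = {c, d, g, h}  B5 = {a, g, h, i}  B6 = {c, e, f, h}
Tree: B1–B2, B2–B3, B2–B4, B1–B5, B2–B6

Every bag has size at most 4, so the width is 4 − 1 = 3 and tw(G) ≤ 3. On the other hand G contains the 4-clique {c, d, g, h}. A clique must lie in a single bag of any decomposition, so no decomposition can have width below 3. The upper and lower bounds meet at 3, so that is the treewidth.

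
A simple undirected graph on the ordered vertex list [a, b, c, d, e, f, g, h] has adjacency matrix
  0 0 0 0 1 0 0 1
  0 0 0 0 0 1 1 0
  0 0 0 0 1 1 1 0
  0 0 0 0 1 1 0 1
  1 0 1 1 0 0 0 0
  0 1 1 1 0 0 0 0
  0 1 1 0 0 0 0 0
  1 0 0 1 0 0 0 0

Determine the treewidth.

2

A width-2 tree decomposition is:
Bags: B1 = {a, e, h}  B2 = {d, e, h}  B3 = {c, d, e}  B4 = {c, d, f}  B5 = {c, f, g}  B6 = {b, f, g}
Tree: B1–B2, B2–B3, B3–B4, B4–B5, B5–B6
The largest bag has 3 vertices, giving width 2; this decomposition certifies tw(G) ≤ 2. Since a–h–d–e–a is a cycle in G, G is not acyclic. Forests are exactly the graphs of treewidth ≤ 1, so tw(G) ≥ 2. Therefore the treewidth is 2.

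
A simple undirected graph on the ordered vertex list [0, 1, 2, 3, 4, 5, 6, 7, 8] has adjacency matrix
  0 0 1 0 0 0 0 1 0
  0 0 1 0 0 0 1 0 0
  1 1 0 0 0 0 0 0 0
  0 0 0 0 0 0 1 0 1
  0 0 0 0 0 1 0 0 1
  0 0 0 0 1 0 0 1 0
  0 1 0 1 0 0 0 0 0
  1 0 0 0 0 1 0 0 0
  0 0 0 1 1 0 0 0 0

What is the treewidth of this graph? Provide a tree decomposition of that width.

Each bag holds 3 vertices, so the decomposition has width 2, which upper-bounds the treewidth. The edges 5–7–0–2–1–6–3–8–4–5 form a cycle, so G is not a tree and its treewidth is at least 2. Therefore the treewidth is 2.

Treewidth 2.
Bags: B1 = {0, 5, 7}  B2 = {0, 2, 5}  B3 = {1, 2, 5}  B4 = {1, 5, 6}  B5 = {3, 5, 6}  B6 = {3, 5, 8}  B7 = {4, 5, 8}
Tree: B1–B2, B2–B3, B3–B4, B4–B5, B5–B6, B6–B7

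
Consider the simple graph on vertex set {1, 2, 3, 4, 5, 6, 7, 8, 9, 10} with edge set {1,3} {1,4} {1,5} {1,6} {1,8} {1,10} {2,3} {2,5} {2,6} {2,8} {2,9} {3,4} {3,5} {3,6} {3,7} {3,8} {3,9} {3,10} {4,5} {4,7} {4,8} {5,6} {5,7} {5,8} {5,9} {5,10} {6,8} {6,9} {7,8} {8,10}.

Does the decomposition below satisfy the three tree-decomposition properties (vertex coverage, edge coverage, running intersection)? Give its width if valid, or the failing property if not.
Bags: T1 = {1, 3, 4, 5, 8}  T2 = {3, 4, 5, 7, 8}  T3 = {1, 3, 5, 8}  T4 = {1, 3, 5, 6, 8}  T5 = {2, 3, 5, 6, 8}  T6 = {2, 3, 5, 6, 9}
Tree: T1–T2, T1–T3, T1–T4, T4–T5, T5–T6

A tree decomposition must satisfy three properties: every vertex lies in some bag; for every edge, both endpoints lie together in some bag; and for every vertex, the bags containing it form a connected subtree. Here vertex 10 appears in no bag, so the decomposition is invalid.

No — vertex 10 appears in no bag.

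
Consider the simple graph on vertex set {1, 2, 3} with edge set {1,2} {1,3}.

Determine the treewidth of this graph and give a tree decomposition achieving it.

Every bag has size at most 2, so the width is 2 − 1 = 1 and tw(G) ≤ 1. G has an edge, so its treewidth is at least 1. The upper and lower bounds meet at 1, so that is the treewidth.

Treewidth 1.
Bags: B1 = {1, 3}  B2 = {1, 2}
Tree: B1–B2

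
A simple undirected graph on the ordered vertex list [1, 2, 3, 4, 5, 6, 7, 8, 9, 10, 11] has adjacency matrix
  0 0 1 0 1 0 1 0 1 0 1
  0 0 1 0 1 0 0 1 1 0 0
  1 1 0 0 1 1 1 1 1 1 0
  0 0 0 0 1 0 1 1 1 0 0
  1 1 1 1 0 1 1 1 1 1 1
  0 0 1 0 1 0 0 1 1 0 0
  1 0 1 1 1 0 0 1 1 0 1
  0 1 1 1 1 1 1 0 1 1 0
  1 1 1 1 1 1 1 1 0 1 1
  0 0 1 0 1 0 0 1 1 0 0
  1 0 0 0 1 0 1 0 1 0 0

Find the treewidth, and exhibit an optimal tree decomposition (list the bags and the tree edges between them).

Treewidth 4.
One optimal decomposition is:
Bags: B1 = {3, 5, 7, 8, 9}  B2 = {3, 5, 8, 9, 10}  B3 = {3, 5, 6, 8, 9}  B4 = {4, 5, 7, 8, 9}  B5 = {1, 3, 5, 7, 9}  B6 = {1, 5, 7, 9, 11}  B7 = {2, 3, 5, 8, 9}
Tree: B1–B2, B1–B3, B1–B4, B1–B5, B5–B6, B2–B7

The largest bag has 5 vertices, giving width 4; this decomposition certifies tw(G) ≤ 4. For the lower bound, the 5 vertices {1, 5, 7, 9, 11} are pairwise adjacent, and any tree decomposition puts a clique entirely inside one bag — forcing width ≥ 4. Combining the bounds, tw(G) = 4.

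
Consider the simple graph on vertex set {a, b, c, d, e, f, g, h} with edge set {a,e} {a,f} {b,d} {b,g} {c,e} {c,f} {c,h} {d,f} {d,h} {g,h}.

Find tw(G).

A width-2 tree decomposition is:
Bags: B1 = {a, c, e}  B2 = {a, c, f}  B3 = {c, f, h}  B4 = {d, f, h}  B5 = {d, g, h}  B6 = {b, d, g}
Tree: B1–B2, B2–B3, B3–B4, B4–B5, B5–B6
Every bag has size at most 3, so the width is 3 − 1 = 2 and tw(G) ≤ 2. For the lower bound, G contains the cycle e–a–f–c–e, so G is not a forest; only forests have treewidth ≤ 1, hence tw(G) ≥ 2. Combining the bounds, tw(G) = 2.

2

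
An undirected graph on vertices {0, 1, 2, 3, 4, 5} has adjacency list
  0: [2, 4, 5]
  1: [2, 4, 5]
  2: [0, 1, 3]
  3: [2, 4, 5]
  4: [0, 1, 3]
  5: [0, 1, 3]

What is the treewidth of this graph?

A width-3 tree decomposition is:
Bags: B1 = {2, 3, 4, 5}  B2 = {1, 2, 4, 5}  B3 = {0, 2, 4, 5}
Tree: B1–B2, B2–B3
Every bag has size at most 4, so the width is 4 − 1 = 3 and tw(G) ≤ 3. For the lower bound: the 4 vertex sets {2,3}, {1,4}, {5}, {0} are disjoint, each induces a connected subgraph, and every pair is joined by at least one edge of G. Contracting each set to a single vertex therefore yields K_{4} as a minor, and since treewidth is minor-monotone, tw(G) ≥ tw(K_{4}) = 3. Combining the bounds, tw(G) = 3.

3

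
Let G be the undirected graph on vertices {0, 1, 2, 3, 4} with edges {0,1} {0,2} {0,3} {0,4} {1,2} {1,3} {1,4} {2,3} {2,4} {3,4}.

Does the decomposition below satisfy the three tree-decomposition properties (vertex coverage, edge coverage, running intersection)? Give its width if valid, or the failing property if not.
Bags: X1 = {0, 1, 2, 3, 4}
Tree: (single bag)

Vertex coverage: the bags together contain {0, 1, 2, 3, 4}, the full vertex set. Edge coverage: each edge of G has both endpoints in at least one bag. Running intersection: for every vertex, the bags containing it form a connected subtree. All three properties hold, so this is a valid tree decomposition of width max|bag| − 1 = 4, and hence tw(G) ≤ 4.

Yes; width 4.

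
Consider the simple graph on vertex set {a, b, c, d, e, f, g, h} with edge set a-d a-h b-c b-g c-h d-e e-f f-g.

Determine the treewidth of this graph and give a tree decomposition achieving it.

Treewidth 2.
One optimal decomposition is:
Bags: B1 = {b, f, g}  B2 = {b, e, f}  B3 = {b, d, e}  B4 = {a, b, d}  B5 = {a, b, h}  B6 = {b, c, h}
Tree: B1–B2, B2–B3, B3–B4, B4–B5, B5–B6

Every bag has size at most 3, so the width is 3 − 1 = 2 and tw(G) ≤ 2. For the lower bound, G contains the cycle b–g–f–e–d–a–h–c–b, so G is not a forest; only forests have treewidth ≤ 1, hence tw(G) ≥ 2. Therefore the treewidth is 2.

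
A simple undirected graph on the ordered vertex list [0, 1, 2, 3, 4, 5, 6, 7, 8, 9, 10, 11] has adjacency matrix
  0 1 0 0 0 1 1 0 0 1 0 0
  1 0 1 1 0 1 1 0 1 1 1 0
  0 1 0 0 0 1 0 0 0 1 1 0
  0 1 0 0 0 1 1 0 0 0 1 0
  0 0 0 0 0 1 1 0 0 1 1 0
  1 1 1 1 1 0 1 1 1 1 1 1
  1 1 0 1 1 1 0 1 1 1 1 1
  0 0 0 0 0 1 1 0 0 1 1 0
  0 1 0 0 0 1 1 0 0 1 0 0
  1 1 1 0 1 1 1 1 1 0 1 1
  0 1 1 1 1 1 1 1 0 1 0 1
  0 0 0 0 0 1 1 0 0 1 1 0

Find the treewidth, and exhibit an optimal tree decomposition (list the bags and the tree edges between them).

Treewidth 4.
One such decomposition:
Bags: B1 = {0, 1, 5, 6, 9}  B2 = {1, 5, 6, 9, 10}  B3 = {1, 5, 6, 8, 9}  B4 = {4, 5, 6, 9, 10}  B5 = {1, 2, 5, 9, 10}  B6 = {5, 6, 7, 9, 10}  B7 = {1, 3, 5, 6, 10}  B8 = {5, 6, 9, 10, 11}
Tree: B1–B2, B1–B3, B2–B4, B2–B5, B4–B6, B2–B7, B2–B8

Each bag holds 5 vertices, so the decomposition has width 4, which upper-bounds the treewidth. On the other hand G contains the 5-clique {1, 2, 5, 9, 10}. A clique must lie in a single bag of any decomposition, so no decomposition can have width below 4. Hence tw(G) = 4 exactly.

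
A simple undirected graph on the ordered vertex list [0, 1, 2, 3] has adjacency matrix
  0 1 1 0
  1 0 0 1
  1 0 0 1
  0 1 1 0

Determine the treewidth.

2

A width-2 tree decomposition is:
Bags: B1 = {0, 1, 3}  B2 = {0, 2, 3}
Tree: B1–B2
Each bag holds 3 vertices, so the decomposition has width 2, which upper-bounds the treewidth. For the lower bound, G contains the cycle 0–1–3–2–0, so G is not a forest; only forests have treewidth ≤ 1, hence tw(G) ≥ 2. The upper and lower bounds meet at 2, so that is the treewidth.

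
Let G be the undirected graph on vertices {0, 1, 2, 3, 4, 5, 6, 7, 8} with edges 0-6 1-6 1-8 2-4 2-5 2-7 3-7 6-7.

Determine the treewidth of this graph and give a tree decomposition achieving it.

Treewidth 1.
One such decomposition:
Bags: B1 = {2, 5}  B2 = {2, 7}  B3 = {6, 7}  B4 = {1, 6}  B5 = {2, 4}  B6 = {0, 6}  B7 = {3, 7}  B8 = {1, 8}
Tree: B1–B2, B2–B3, B3–B4, B1–B5, B3–B6, B2–B7, B4–B8

Each bag holds 2 vertices, so the decomposition has width 1, which upper-bounds the treewidth. Since G has at least one edge (e.g. 5–2), it is not an edgeless graph, so tw(G) ≥ 1. Combining the bounds, tw(G) = 1.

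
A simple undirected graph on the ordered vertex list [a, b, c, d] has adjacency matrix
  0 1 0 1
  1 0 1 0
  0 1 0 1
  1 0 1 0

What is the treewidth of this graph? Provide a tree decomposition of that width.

Each bag holds 3 vertices, so the decomposition has width 2, which upper-bounds the treewidth. Since c–b–a–d–c is a cycle in G, G is not acyclic. Forests are exactly the graphs of treewidth ≤ 1, so tw(G) ≥ 2. Therefore the treewidth is 2.

Treewidth 2.
One such decomposition:
Bags: B1 = {a, b, c}  B2 = {a, c, d}
Tree: B1–B2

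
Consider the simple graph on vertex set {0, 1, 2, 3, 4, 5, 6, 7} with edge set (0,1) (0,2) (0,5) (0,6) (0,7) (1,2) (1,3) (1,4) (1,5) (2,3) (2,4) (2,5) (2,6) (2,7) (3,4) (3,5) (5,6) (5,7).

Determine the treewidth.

A width-3 tree decomposition is:
Bags: B1 = {0, 2, 5, 6}  B2 = {0, 1, 2, 5}  B3 = {1, 2, 3, 5}  B4 = {0, 2, 5, 7}  B5 = {1, 2, 3, 4}
Tree: B1–B2, B2–B3, B1–B4, B3–B5
Each bag holds 4 vertices, so the decomposition has width 3, which upper-bounds the treewidth. On the other hand G contains the 4-clique {1, 2, 3, 4}. A clique must lie in a single bag of any decomposition, so no decomposition can have width below 3. The upper and lower bounds meet at 3, so that is the treewidth.

3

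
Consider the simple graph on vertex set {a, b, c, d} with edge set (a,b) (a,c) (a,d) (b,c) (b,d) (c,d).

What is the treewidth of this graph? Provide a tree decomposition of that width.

Treewidth 3.
One such decomposition:
Bags: B1 = {a, b, c, d}
Tree: (single bag)

With just one bag of size 4, the width is 4 − 1 = 3, so tw(G) ≤ 3. For the lower bound, the 4 vertices {a, b, c, d} are pairwise adjacent, and any tree decomposition puts a clique entirely inside one bag — forcing width ≥ 3. Combining the bounds, tw(G) = 3.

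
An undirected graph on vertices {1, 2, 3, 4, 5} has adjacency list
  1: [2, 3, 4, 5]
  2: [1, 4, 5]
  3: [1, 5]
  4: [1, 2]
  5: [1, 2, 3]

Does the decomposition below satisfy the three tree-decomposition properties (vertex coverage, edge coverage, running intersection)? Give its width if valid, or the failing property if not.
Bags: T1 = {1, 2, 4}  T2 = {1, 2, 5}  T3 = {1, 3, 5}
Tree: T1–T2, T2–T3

Yes; width 2.

Vertex coverage: the bags together contain {1, 2, 3, 4, 5}, the full vertex set. Edge coverage: each edge of G has both endpoints in at least one bag. Running intersection: for every vertex, the bags containing it form a connected subtree. All three properties hold, so this is a valid tree decomposition of width max|bag| − 1 = 2, and hence tw(G) ≤ 2.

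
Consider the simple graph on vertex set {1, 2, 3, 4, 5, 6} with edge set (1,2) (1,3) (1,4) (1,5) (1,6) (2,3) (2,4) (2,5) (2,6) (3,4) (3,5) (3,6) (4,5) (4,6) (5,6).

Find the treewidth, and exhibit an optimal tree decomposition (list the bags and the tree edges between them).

Treewidth 5.
One optimal decomposition is:
Bags: B1 = {1, 2, 3, 4, 5, 6}
Tree: (single bag)

With just one bag of size 6, the width is 6 − 1 = 5, so tw(G) ≤ 5. Conversely, {1, 2, 3, 4, 5, 6} is a clique of size 6, and the vertices of any clique must share a bag in every tree decomposition; so some bag has ≥ 6 vertices and tw(G) ≥ 5. Hence tw(G) = 5 exactly.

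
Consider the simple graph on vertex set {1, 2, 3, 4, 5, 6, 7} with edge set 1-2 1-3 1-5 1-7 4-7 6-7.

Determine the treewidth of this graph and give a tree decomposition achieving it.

Treewidth 1.
One such decomposition:
Bags: B1 = {6, 7}  B2 = {1, 7}  B3 = {4, 7}  B4 = {1, 3}  B5 = {1, 2}  B6 = {1, 5}
Tree: B1–B2, B2–B3, B2–B4, B4–B5, B2–B6

Every bag has size at most 2, so the width is 2 − 1 = 1 and tw(G) ≤ 1. Since G has at least one edge (e.g. 7–6), it is not an edgeless graph, so tw(G) ≥ 1. Hence tw(G) = 1 exactly.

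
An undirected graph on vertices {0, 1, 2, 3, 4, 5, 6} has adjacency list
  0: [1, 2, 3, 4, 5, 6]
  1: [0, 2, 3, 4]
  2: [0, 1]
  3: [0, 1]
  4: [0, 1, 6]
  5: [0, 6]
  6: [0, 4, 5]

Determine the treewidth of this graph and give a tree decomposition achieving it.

The largest bag has 3 vertices, giving width 2; this decomposition certifies tw(G) ≤ 2. On the other hand G contains the 3-clique {0, 1, 2}. A clique must lie in a single bag of any decomposition, so no decomposition can have width below 2. Hence tw(G) = 2 exactly.

Treewidth 2.
One such decomposition:
Bags: B1 = {0, 1, 3}  B2 = {0, 1, 4}  B3 = {0, 4, 6}  B4 = {0, 5, 6}  B5 = {0, 1, 2}
Tree: B1–B2, B2–B3, B3–B4, B1–B5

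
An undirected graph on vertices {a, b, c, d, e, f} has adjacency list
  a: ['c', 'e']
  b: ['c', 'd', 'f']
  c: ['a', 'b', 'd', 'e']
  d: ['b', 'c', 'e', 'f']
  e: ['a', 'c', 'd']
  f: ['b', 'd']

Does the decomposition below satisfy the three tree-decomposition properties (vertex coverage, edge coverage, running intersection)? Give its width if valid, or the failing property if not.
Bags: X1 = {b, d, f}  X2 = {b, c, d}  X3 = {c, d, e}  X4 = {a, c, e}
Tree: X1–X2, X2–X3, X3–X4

Checking the three conditions: (i) the bags cover all of {a, b, c, d, e, f}; (ii) for each edge, some bag contains both endpoints; (iii) the bags containing any fixed vertex form a subtree. All hold, so the decomposition is valid with width 3 − 1 = 2.

Yes; width 2.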